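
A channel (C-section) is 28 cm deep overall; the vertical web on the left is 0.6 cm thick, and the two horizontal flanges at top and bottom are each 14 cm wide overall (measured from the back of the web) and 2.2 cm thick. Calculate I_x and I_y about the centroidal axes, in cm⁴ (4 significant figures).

I_x ≈ 1.093 × 10⁴ cm⁴, I_y ≈ 1523 cm⁴

Treat the section as a set of non-overlapping primitives; coordinates are from the bounding-box lower-left.
Web: 0.6 × 28, A = 16.8 cm², y = 14 cm, Ī = 1097.6 cm⁴.
Top flange (beyond web): 13.4 × 2.2, A = 29.48 cm², y = 26.9 cm, Ī = 11.8903 cm⁴.
Bottom flange (beyond web): 13.4 × 2.2, A = 29.48 cm², y = 1.1 cm, Ī = 11.8903 cm⁴.
By symmetry the centroid is at mid-height, ȳ = 14 cm.
Transfer each piece to the centroidal x-axis using Ī + A·d² with d = y − 14:
  web: d = 0 cm → contributes +1097.6 cm⁴
  top flange (beyond web): d = 12.9 cm → contributes +4917.66 cm⁴
  bottom flange (beyond web): d = -12.9 cm → contributes +4917.66 cm⁴
Total I = 10932.9 cm⁴.
For the y-axis: x̄ = 5.74773 cm.
Repeating about the centroidal y-axis gives I_y = 1523.4 cm⁴.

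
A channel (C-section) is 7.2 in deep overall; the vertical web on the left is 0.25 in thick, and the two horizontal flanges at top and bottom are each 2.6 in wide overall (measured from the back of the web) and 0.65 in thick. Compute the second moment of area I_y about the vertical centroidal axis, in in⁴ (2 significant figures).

I_y ≈ 3.3 in⁴

Break the section into simple shapes (no overlaps), measuring from the bottom-left corner of the bounding box.
Web: 0.25 × 7.2, A = 1.8 in², x = 0.125 in, Ī = 0.009375 in⁴.
Top flange (beyond web): 2.35 × 0.65, A = 1.528 in², x = 1.425 in, Ī = 0.703 in⁴.
Bottom flange (beyond web): 2.35 × 0.65, A = 1.528 in², x = 1.425 in, Ī = 0.703 in⁴.
Centroid: x̄ = ΣA·x / ΣA = 0.943 in.
Transfer each piece to the vertical centroidal axis using Ī + A·d² with d = x − 0.943:
  web: d = -0.818 in → contributes +1.214 in⁴
  top flange (beyond web): d = 0.482 in → contributes +1.058 in⁴
  bottom flange (beyond web): d = 0.482 in → contributes +1.058 in⁴
Total I = 3.329 in⁴.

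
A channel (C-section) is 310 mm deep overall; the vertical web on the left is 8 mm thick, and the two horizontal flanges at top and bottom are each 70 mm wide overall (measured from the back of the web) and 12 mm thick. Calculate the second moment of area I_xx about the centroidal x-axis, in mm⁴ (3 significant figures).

Split into non-overlapping primitives; take the origin at the lower-left of the bounding box.
Web: 8 × 310, A = 2 480 mm², y = 155 mm, Ī = 19 860 667 mm⁴.
Top flange (beyond web): 62 × 12, A = 744 mm², y = 304 mm, Ī = 8 928 mm⁴.
Bottom flange (beyond web): 62 × 12, A = 744 mm², y = 6 mm, Ī = 8 928 mm⁴.
By symmetry the centroid is at mid-height, ȳ = 155 mm.
Transfer each piece to the centroidal x-axis using Ī + A·d² with d = y − 155:
  web: d = 0 mm → contributes +19 860 667 mm⁴
  top flange (beyond web): d = 149 mm → contributes +16 526 472 mm⁴
  bottom flange (beyond web): d = -149 mm → contributes +16 526 472 mm⁴
Total I = 52 913 611 mm⁴.

I_xx ≈ 5.29 × 10⁷ mm⁴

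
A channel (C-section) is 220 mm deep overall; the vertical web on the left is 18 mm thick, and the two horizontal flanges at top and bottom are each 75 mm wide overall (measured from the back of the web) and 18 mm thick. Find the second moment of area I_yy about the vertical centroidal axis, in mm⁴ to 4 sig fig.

I_yy ≈ 2.563 × 10⁶ mm⁴

Decompose the section into non-overlapping parts with the origin at the bottom-left of its bounding rectangle.
Web: 18 × 220, A = 3 960 mm², x = 9 mm, Ī = 106 920 mm⁴.
Top flange (beyond web): 57 × 18, A = 1 026 mm², x = 46.5 mm, Ī = 277 790 mm⁴.
Bottom flange (beyond web): 57 × 18, A = 1 026 mm², x = 46.5 mm, Ī = 277 790 mm⁴.
Centroid: x̄ = ΣA·x / ΣA = 21.7994 mm.
Transfer each piece to the vertical centroidal axis using Ī + A·d² with d = x − 21.7994:
  web: d = -12.7994 mm → contributes +755 666 mm⁴
  top flange (beyond web): d = 24.7006 mm → contributes +903 772 mm⁴
  bottom flange (beyond web): d = 24.7006 mm → contributes +903 772 mm⁴
Total I = 2 563 210 mm⁴.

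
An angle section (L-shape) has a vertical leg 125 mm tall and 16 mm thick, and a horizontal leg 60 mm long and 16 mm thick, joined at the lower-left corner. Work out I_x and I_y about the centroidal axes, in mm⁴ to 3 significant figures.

Break the section into simple shapes (no overlaps), measuring from the bottom-left corner of the bounding box.
Vertical leg: 16 × 125, A = 2 000 mm², y = 62.5 mm, Ī = 2 604 167 mm⁴.
Horizontal leg (remainder): 44 × 16, A = 704 mm², y = 8 mm, Ī = 15 019 mm⁴.
Centroid: ȳ = ΣA·y / ΣA = 48.311 mm.
Transfer each piece to the centroidal x-axis using Ī + A·d² with d = y − 48.311:
  vertical leg: d = 14.189 mm → contributes +3 006 842 mm⁴
  horizontal leg (remainder): d = -40.311 mm → contributes +1 158 982 mm⁴
Total I = 4 165 824 mm⁴.
For the y-axis: x̄ = 15.811 mm.
Repeating about the centroidal y-axis gives I_y = 624 884 mm⁴.

I_x ≈ 4.17 × 10⁶ mm⁴, I_y ≈ 6.25 × 10⁵ mm⁴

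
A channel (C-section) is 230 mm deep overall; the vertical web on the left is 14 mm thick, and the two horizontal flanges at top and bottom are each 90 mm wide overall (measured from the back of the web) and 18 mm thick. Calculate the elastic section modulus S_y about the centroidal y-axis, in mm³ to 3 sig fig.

S_y ≈ 7.00 × 10⁴ mm³

Decompose the section into non-overlapping parts with the origin at the bottom-left of its bounding rectangle.
Web: 14 × 230, A = 3 220 mm², x = 7 mm, Ī = 52 593 mm⁴.
Top flange (beyond web): 76 × 18, A = 1 368 mm², x = 52 mm, Ī = 658 464 mm⁴.
Bottom flange (beyond web): 76 × 18, A = 1 368 mm², x = 52 mm, Ī = 658 464 mm⁴.
Centroid: x̄ = ΣA·x / ΣA = 27.672 mm.
Transfer each piece to the centroidal y-axis using Ī + A·d² with d = x − 27.672:
  web: d = -20.672 mm → contributes +1 428 547 mm⁴
  top flange (beyond web): d = 24.328 mm → contributes +1 468 144 mm⁴
  bottom flange (beyond web): d = 24.328 mm → contributes +1 468 144 mm⁴
Total I = 4 364 835 mm⁴.
Extreme fibre distance c = 62.328 mm; S = I/c = 70 030 mm³.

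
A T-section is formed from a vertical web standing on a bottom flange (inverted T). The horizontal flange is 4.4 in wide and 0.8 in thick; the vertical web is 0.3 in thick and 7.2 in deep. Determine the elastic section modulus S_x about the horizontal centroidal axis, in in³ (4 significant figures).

S_x ≈ 5.089 in³

Treat the section as a set of non-overlapping primitives; coordinates are from the bounding-box lower-left.
Flange: 4.4 × 0.8, A = 3.52 in², y = 0.4 in, Ī = 0.187733 in⁴.
Web: 0.3 × 7.2, A = 2.16 in², y = 4.4 in, Ī = 9.3312 in⁴.
Centroid: ȳ = ΣA·y / ΣA = 1.92113 in.
Transfer each piece to the horizontal centroidal axis using Ī + A·d² with d = y − 1.92113:
  flange: d = -1.52113 in → contributes +8.3324 in⁴
  web: d = 2.47887 in → contributes +22.604 in⁴
Total I = 30.9364 in⁴.
Extreme fibre distance c = 6.07887 in; S = I/c = 5.08917 in³.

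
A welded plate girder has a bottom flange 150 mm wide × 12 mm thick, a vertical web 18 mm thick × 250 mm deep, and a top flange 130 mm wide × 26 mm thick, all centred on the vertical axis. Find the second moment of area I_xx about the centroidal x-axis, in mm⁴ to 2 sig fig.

Decompose the section into non-overlapping parts with the origin at the bottom-left of its bounding rectangle.
Bottom plate: 150 × 12, A = 1 800 mm², y = 6 mm, Ī = 21 600 mm⁴.
Web plate: 18 × 250, A = 4 500 mm², y = 137 mm, Ī = 23 437 500 mm⁴.
Top plate: 130 × 26, A = 3 380 mm², y = 275 mm, Ī = 190 407 mm⁴.
Centroid: ȳ = ΣA·y / ΣA = 160.8 mm.
Transfer each piece to the centroidal x-axis using Ī + A·d² with d = y − 160.8:
  bottom plate: d = -154.8 mm → contributes +43 169 811 mm⁴
  web plate: d = -23.83 mm → contributes +25 992 148 mm⁴
  top plate: d = 114.2 mm → contributes +44 250 736 mm⁴
Total I = 113 412 695 mm⁴.

I_xx ≈ 1.1 × 10⁸ mm⁴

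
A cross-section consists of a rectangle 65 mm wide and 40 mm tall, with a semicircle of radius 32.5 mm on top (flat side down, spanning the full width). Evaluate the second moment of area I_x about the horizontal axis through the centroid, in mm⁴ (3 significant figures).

I_x ≈ 1.63 × 10⁶ mm⁴

Decompose the section into non-overlapping parts with the origin at the bottom-left of its bounding rectangle.
Rectangular body: 65 × 40, A = 2 600 mm², y = 20 mm, Ī = 346 667 mm⁴.
Semicircular cap: semicircle r = 32.5, A = 1659.2 mm², y = 53.793 mm, Ī = 122 452 mm⁴.
Centroid: ȳ = ΣA·y / ΣA = 33.164 mm.
Transfer each piece to the horizontal axis through the centroid using Ī + A·d² with d = y − 33.164:
  rectangular body: d = -13.164 mm → contributes +797 239 mm⁴
  semicircular cap: d = 20.629 mm → contributes +828 527 mm⁴
Total I = 1 625 766 mm⁴.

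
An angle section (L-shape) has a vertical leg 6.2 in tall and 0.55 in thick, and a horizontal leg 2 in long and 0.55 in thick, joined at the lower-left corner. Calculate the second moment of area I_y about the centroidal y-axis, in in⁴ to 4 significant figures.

Split into non-overlapping primitives; take the origin at the lower-left of the bounding box.
Vertical leg: 0.55 × 6.2, A = 3.41 in², x = 0.275 in, Ī = 0.0859604 in⁴.
Horizontal leg (remainder): 1.45 × 0.55, A = 0.7975 in², x = 1.275 in, Ī = 0.139729 in⁴.
Centroid: x̄ = ΣA·x / ΣA = 0.464542 in.
Transfer each piece to the centroidal y-axis using Ī + A·d² with d = x − 0.464542:
  vertical leg: d = -0.189542 in → contributes +0.208469 in⁴
  horizontal leg (remainder): d = 0.810458 in → contributes +0.66356 in⁴
Total I = 0.872029 in⁴.

I_y ≈ 0.8720 in⁴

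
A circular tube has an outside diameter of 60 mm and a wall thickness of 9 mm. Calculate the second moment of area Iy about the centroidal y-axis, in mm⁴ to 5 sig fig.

Iy ≈ 4.8343 × 10⁵ mm⁴

Treat the section as a set of non-overlapping primitives; coordinates are from the bounding-box lower-left.
Outer circle: ⌀60, A = 2827.433 mm², x = 30 mm, Ī = 636172.5 mm⁴.
Bore (subtracted): ⌀42, A = 1385.442 mm², x = 30 mm, Ī = 152 745 mm⁴.
By symmetry the centroid is at mid-width, x̄ = 30 mm.
All pieces are centred on the centroidal y-axis, so I = ΣĪ (holes subtracted) = 483427.5 mm⁴.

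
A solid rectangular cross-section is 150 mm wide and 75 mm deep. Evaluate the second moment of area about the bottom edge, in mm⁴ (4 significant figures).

I_base ≈ 2.109 × 10⁷ mm⁴

The section: 150 × 75, A = 11 250 mm², y = 37.5 mm, Ī = 5 273 438 mm⁴.
Transfer it to the base of the section using Ī + A·d² with d = y − 0:
  the section: d = 37.5 mm → contributes +21 093 750 mm⁴
Total I = 21 093 750 mm⁴.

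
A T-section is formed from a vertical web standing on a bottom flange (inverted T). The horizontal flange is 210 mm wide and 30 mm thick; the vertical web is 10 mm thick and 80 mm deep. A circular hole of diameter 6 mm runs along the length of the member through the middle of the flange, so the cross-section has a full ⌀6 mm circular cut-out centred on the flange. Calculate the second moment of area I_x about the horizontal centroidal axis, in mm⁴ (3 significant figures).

Break the section into simple shapes (no overlaps), measuring from the bottom-left corner of the bounding box.
Flange: 210 × 30, A = 6 300 mm², y = 15 mm, Ī = 472 500 mm⁴.
Web: 10 × 80, A = 800 mm², y = 70 mm, Ī = 426 667 mm⁴.
Hole (subtracted): ⌀6, A = 28.274 mm², y = 15 mm, Ī = 63.617 mm⁴.
Centroid: ȳ = ΣA·y / ΣA = 21.222 mm.
Transfer each piece to the horizontal centroidal axis using Ī + A·d² with d = y − 21.222:
  flange: d = -6.222 mm → contributes +716 391 mm⁴
  web: d = 48.778 mm → contributes +2 330 104 mm⁴
  hole: d = -6.222 mm → contributes −1158.2 mm⁴
Total I = 3 045 337 mm⁴.

I_x ≈ 3.05 × 10⁶ mm⁴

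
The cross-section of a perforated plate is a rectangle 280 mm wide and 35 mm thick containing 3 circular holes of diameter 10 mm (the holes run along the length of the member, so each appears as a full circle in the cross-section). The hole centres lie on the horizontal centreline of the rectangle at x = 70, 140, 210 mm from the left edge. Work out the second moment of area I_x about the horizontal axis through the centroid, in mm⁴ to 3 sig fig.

I_x ≈ 9.99 × 10⁵ mm⁴

Decompose the section into non-overlapping parts with the origin at the bottom-left of its bounding rectangle.
Plate: 280 × 35, A = 9 800 mm², y = 17.5 mm, Ī = 1 000 417 mm⁴.
Hole 1 (subtracted): ⌀10, A = 78.54 mm², y = 17.5 mm, Ī = 490.87 mm⁴.
Hole 2 (subtracted): ⌀10, A = 78.54 mm², y = 17.5 mm, Ī = 490.87 mm⁴.
Hole 3 (subtracted): ⌀10, A = 78.54 mm², y = 17.5 mm, Ī = 490.87 mm⁴.
By symmetry the centroid is at mid-height, ȳ = 17.5 mm.
All pieces are centred on the horizontal axis through the centroid, so I = ΣĪ (holes subtracted) = 998 944 mm⁴.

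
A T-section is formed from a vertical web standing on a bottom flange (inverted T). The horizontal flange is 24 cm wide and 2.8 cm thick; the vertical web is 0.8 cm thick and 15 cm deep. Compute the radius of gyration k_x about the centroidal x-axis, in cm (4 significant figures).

Treat the section as a set of non-overlapping primitives; coordinates are from the bounding-box lower-left.
Flange: 24 × 2.8, A = 67.2 cm², y = 1.4 cm, Ī = 43.904 cm⁴.
Web: 0.8 × 15, A = 12 cm², y = 10.3 cm, Ī = 225 cm⁴.
Centroid: ȳ = ΣA·y / ΣA = 2.74848 cm.
Transfer each piece to the centroidal x-axis using Ī + A·d² with d = y − 2.74848:
  flange: d = -1.34848 cm → contributes +166.101 cm⁴
  web: d = 7.55152 cm → contributes +909.305 cm⁴
Total I = 1075.41 cm⁴.
Radius of gyration: k = √(I/A) = √(1075.41 / 79.2) = 3.68488 cm.

k_x ≈ 3.685 cm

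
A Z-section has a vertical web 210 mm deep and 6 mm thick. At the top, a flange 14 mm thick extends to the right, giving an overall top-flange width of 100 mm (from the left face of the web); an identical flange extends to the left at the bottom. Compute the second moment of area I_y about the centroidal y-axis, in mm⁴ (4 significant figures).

I_y ≈ 8.522 × 10⁶ mm⁴

Break the section into simple shapes (no overlaps), measuring from the bottom-left corner of the bounding box.
Web: 6 × 210, A = 1 260 mm², x = 97 mm, Ī = 3 780 mm⁴.
Top flange (beyond web): 94 × 14, A = 1 316 mm², x = 147 mm, Ī = 969 015 mm⁴.
Bottom flange (beyond web): 94 × 14, A = 1 316 mm², x = 47 mm, Ī = 969 015 mm⁴.
Centroid: x̄ = ΣA·x / ΣA = 97 mm.
Transfer each piece to the centroidal y-axis using Ī + A·d² with d = x − 97:
  web: d = 0 mm → contributes +3 780 mm⁴
  top flange (beyond web): d = 50 mm → contributes +4 259 015 mm⁴
  bottom flange (beyond web): d = -50 mm → contributes +4 259 015 mm⁴
Total I = 8 521 809 mm⁴.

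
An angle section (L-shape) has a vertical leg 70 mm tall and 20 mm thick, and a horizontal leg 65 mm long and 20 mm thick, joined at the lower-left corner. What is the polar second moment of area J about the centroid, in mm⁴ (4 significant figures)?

Split into non-overlapping primitives; take the origin at the lower-left of the bounding box.
Vertical leg: 20 × 70, A = 1 400 mm², y = 35 mm, Ī = 571 667 mm⁴.
Horizontal leg (remainder): 45 × 20, A = 900 mm², y = 10 mm, Ī = 30 000 mm⁴.
Centroid: ȳ = ΣA·y / ΣA = 25.2174 mm.
Transfer each piece to the centroidal x-axis using Ī + A·d² with d = y − 25.2174:
  vertical leg: d = 9.78261 mm → contributes +705 646 mm⁴
  horizontal leg (remainder): d = -15.2174 mm → contributes +238 412 mm⁴
Total I = 944 058 mm⁴.
For the y-axis: x̄ = 22.7174 mm.
Repeating about the centroidal y-axis gives I_y = 777 183 mm⁴.
Polar second moment: J = I_x + I_y = 1 721 241 mm⁴.

J ≈ 1.721 × 10⁶ mm⁴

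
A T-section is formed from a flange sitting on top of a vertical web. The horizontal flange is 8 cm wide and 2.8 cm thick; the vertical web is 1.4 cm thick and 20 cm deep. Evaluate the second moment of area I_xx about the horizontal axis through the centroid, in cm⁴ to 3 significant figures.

I_xx ≈ 2570 cm⁴

Break the section into simple shapes (no overlaps), measuring from the bottom-left corner of the bounding box.
Flange: 8 × 2.8, A = 22.4 cm², y = 21.4 cm, Ī = 14.635 cm⁴.
Web: 1.4 × 20, A = 28 cm², y = 10 cm, Ī = 933.33 cm⁴.
Centroid: ȳ = ΣA·y / ΣA = 15.067 cm.
Transfer each piece to the horizontal axis through the centroid using Ī + A·d² with d = y − 15.067:
  flange: d = 6.3333 cm → contributes +913.12 cm⁴
  web: d = -5.0667 cm → contributes +1652.1 cm⁴
Total I = 2565.2 cm⁴.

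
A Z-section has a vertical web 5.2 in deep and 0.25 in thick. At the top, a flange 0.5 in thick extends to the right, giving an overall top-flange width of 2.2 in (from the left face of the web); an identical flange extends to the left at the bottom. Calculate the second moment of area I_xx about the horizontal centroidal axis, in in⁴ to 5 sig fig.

Decompose the section into non-overlapping parts with the origin at the bottom-left of its bounding rectangle.
Web: 0.25 × 5.2, A = 1.3 in², y = 2.6 in, Ī = 2.929333 in⁴.
Top flange (beyond web): 1.95 × 0.5, A = 0.975 in², y = 4.95 in, Ī = 0.0203125 in⁴.
Bottom flange (beyond web): 1.95 × 0.5, A = 0.975 in², y = 0.25 in, Ī = 0.0203125 in⁴.
Centroid: ȳ = ΣA·y / ΣA = 2.6 in.
Transfer each piece to the horizontal centroidal axis using Ī + A·d² with d = y − 2.6:
  web: d = 0 in → contributes +2.929333 in⁴
  top flange (beyond web): d = 2.35 in → contributes +5.40475 in⁴
  bottom flange (beyond web): d = -2.35 in → contributes +5.40475 in⁴
Total I = 13.73883 in⁴.

I_xx ≈ 13.739 in⁴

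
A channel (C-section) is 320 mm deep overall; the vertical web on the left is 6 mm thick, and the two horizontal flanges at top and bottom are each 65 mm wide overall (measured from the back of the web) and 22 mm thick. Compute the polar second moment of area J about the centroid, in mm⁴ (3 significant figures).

J ≈ 7.60 × 10⁷ mm⁴

Split into non-overlapping primitives; take the origin at the lower-left of the bounding box.
Web: 6 × 320, A = 1 920 mm², y = 160 mm, Ī = 16 384 000 mm⁴.
Top flange (beyond web): 59 × 22, A = 1 298 mm², y = 309 mm, Ī = 52 353 mm⁴.
Bottom flange (beyond web): 59 × 22, A = 1 298 mm², y = 11 mm, Ī = 52 353 mm⁴.
By symmetry the centroid is at mid-height, ȳ = 160 mm.
Transfer each piece to the centroidal x-axis using Ī + A·d² with d = y − 160:
  web: d = 0 mm → contributes +16 384 000 mm⁴
  top flange (beyond web): d = 149 mm → contributes +28 869 251 mm⁴
  bottom flange (beyond web): d = -149 mm → contributes +28 869 251 mm⁴
Total I = 74 122 501 mm⁴.
For the y-axis: x̄ = 21.682 mm.
Repeating about the centroidal y-axis gives I_y = 1 924 602 mm⁴.
Polar second moment: J = I_x + I_y = 76 047 103 mm⁴.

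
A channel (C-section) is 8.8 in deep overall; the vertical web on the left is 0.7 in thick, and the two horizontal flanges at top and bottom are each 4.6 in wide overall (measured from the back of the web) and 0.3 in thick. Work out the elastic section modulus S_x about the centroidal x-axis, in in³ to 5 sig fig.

Decompose the section into non-overlapping parts with the origin at the bottom-left of its bounding rectangle.
Web: 0.7 × 8.8, A = 6.16 in², y = 4.4 in, Ī = 39.75253 in⁴.
Top flange (beyond web): 3.9 × 0.3, A = 1.17 in², y = 8.65 in, Ī = 0.008775 in⁴.
Bottom flange (beyond web): 3.9 × 0.3, A = 1.17 in², y = 0.15 in, Ī = 0.008775 in⁴.
By symmetry the centroid is at mid-height, ȳ = 4.4 in.
Transfer each piece to the centroidal x-axis using Ī + A·d² with d = y − 4.4:
  web: d = 0 in → contributes +39.75253 in⁴
  top flange (beyond web): d = 4.25 in → contributes +21.1419 in⁴
  bottom flange (beyond web): d = -4.25 in → contributes +21.1419 in⁴
Total I = 82.03633 in⁴.
Extreme fibre distance c = 4.4 in; S = I/c = 18.64462 in³.

S_x ≈ 18.645 in³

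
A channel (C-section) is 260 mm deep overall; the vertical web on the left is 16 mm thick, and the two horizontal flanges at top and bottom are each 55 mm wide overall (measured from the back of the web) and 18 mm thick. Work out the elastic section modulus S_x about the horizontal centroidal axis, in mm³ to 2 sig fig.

S_x ≈ 3.4 × 10⁵ mm³

Treat the section as a set of non-overlapping primitives; coordinates are from the bounding-box lower-left.
Web: 16 × 260, A = 4 160 mm², y = 130 mm, Ī = 23 434 667 mm⁴.
Top flange (beyond web): 39 × 18, A = 702 mm², y = 251 mm, Ī = 18 954 mm⁴.
Bottom flange (beyond web): 39 × 18, A = 702 mm², y = 9 mm, Ī = 18 954 mm⁴.
By symmetry the centroid is at mid-height, ȳ = 130 mm.
Transfer each piece to the horizontal centroidal axis using Ī + A·d² with d = y − 130:
  web: d = 0 mm → contributes +23 434 667 mm⁴
  top flange (beyond web): d = 121 mm → contributes +10 296 936 mm⁴
  bottom flange (beyond web): d = -121 mm → contributes +10 296 936 mm⁴
Total I = 44 028 539 mm⁴.
Extreme fibre distance c = 130 mm; S = I/c = 338 681 mm³.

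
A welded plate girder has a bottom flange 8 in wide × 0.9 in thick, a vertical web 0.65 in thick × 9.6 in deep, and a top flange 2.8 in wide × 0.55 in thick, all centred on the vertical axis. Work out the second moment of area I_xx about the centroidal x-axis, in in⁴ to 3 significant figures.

Decompose the section into non-overlapping parts with the origin at the bottom-left of its bounding rectangle.
Bottom plate: 8 × 0.9, A = 7.2 in², y = 0.45 in, Ī = 0.486 in⁴.
Web plate: 0.65 × 9.6, A = 6.24 in², y = 5.7 in, Ī = 47.923 in⁴.
Top plate: 2.8 × 0.55, A = 1.54 in², y = 10.775 in, Ī = 0.038821 in⁴.
Centroid: ȳ = ΣA·y / ΣA = 3.6984 in.
Transfer each piece to the centroidal x-axis using Ī + A·d² with d = y − 3.6984:
  bottom plate: d = -3.2484 in → contributes +76.459 in⁴
  web plate: d = 2.0016 in → contributes +72.924 in⁴
  top plate: d = 7.0766 in → contributes +77.16 in⁴
Total I = 226.54 in⁴.

I_xx ≈ 227 in⁴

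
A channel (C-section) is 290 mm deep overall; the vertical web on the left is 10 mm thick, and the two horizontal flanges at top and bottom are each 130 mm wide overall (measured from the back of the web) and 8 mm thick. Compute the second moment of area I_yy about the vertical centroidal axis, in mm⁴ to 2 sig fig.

Treat the section as a set of non-overlapping primitives; coordinates are from the bounding-box lower-left.
Web: 10 × 290, A = 2 900 mm², x = 5 mm, Ī = 24 167 mm⁴.
Top flange (beyond web): 120 × 8, A = 960 mm², x = 70 mm, Ī = 1 152 000 mm⁴.
Bottom flange (beyond web): 120 × 8, A = 960 mm², x = 70 mm, Ī = 1 152 000 mm⁴.
Centroid: x̄ = ΣA·x / ΣA = 30.89 mm.
Transfer each piece to the vertical centroidal axis using Ī + A·d² with d = x − 30.89:
  web: d = -25.89 mm → contributes +1 968 332 mm⁴
  top flange (beyond web): d = 39.11 mm → contributes +2 620 250 mm⁴
  bottom flange (beyond web): d = 39.11 mm → contributes +2 620 250 mm⁴
Total I = 7 208 831 mm⁴.

I_yy ≈ 7.2 × 10⁶ mm⁴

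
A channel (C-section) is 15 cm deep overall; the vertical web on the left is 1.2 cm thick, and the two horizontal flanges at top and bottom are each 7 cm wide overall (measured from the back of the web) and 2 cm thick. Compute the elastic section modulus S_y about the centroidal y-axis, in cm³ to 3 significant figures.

Split into non-overlapping primitives; take the origin at the lower-left of the bounding box.
Web: 1.2 × 15, A = 18 cm², x = 0.6 cm, Ī = 2.16 cm⁴.
Top flange (beyond web): 5.8 × 2, A = 11.6 cm², x = 4.1 cm, Ī = 32.519 cm⁴.
Bottom flange (beyond web): 5.8 × 2, A = 11.6 cm², x = 4.1 cm, Ī = 32.519 cm⁴.
Centroid: x̄ = ΣA·x / ΣA = 2.5709 cm.
Transfer each piece to the centroidal y-axis using Ī + A·d² with d = x − 2.5709:
  web: d = -1.9709 cm → contributes +72.078 cm⁴
  top flange (beyond web): d = 1.5291 cm → contributes +59.642 cm⁴
  bottom flange (beyond web): d = 1.5291 cm → contributes +59.642 cm⁴
Total I = 191.36 cm⁴.
Extreme fibre distance c = 4.4291 cm; S = I/c = 43.205 cm³.

S_y ≈ 43.2 cm³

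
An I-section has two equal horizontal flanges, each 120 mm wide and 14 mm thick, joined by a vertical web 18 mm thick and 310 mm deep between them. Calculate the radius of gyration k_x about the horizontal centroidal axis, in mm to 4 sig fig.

Split into non-overlapping primitives; take the origin at the lower-left of the bounding box.
Bottom flange: 120 × 14, A = 1 680 mm², y = 7 mm, Ī = 27 440 mm⁴.
Web: 18 × 310, A = 5 580 mm², y = 169 mm, Ī = 44 686 500 mm⁴.
Top flange: 120 × 14, A = 1 680 mm², y = 331 mm, Ī = 27 440 mm⁴.
By symmetry the centroid is at mid-height, ȳ = 169 mm.
Transfer each piece to the horizontal centroidal axis using Ī + A·d² with d = y − 169:
  bottom flange: d = -162 mm → contributes +44 117 360 mm⁴
  web: d = 0 mm → contributes +44 686 500 mm⁴
  top flange: d = 162 mm → contributes +44 117 360 mm⁴
Total I = 132 921 220 mm⁴.
Radius of gyration: k = √(I/A) = √(132 921 220 / 8 940) = 121.935 mm.

k_x ≈ 121.9 mm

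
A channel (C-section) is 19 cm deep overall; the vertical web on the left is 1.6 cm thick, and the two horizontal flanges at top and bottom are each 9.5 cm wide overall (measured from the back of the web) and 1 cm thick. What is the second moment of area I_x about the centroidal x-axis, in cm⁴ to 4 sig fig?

I_x ≈ 2196 cm⁴

Decompose the section into non-overlapping parts with the origin at the bottom-left of its bounding rectangle.
Web: 1.6 × 19, A = 30.4 cm², y = 9.5 cm, Ī = 914.533 cm⁴.
Top flange (beyond web): 7.9 × 1, A = 7.9 cm², y = 18.5 cm, Ī = 0.658333 cm⁴.
Bottom flange (beyond web): 7.9 × 1, A = 7.9 cm², y = 0.5 cm, Ī = 0.658333 cm⁴.
By symmetry the centroid is at mid-height, ȳ = 9.5 cm.
Transfer each piece to the centroidal x-axis using Ī + A·d² with d = y − 9.5:
  web: d = 0 cm → contributes +914.533 cm⁴
  top flange (beyond web): d = 9 cm → contributes +640.558 cm⁴
  bottom flange (beyond web): d = -9 cm → contributes +640.558 cm⁴
Total I = 2195.65 cm⁴.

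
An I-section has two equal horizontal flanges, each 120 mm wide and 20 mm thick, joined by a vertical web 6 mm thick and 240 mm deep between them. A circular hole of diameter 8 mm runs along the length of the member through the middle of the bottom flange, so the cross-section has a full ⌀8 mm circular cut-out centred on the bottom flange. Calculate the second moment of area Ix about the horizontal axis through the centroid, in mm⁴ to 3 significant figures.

Ix ≈ 8.73 × 10⁷ mm⁴

Break the section into simple shapes (no overlaps), measuring from the bottom-left corner of the bounding box.
Bottom flange: 120 × 20, A = 2 400 mm², y = 10 mm, Ī = 80 000 mm⁴.
Web: 6 × 240, A = 1 440 mm², y = 140 mm, Ī = 6 912 000 mm⁴.
Top flange: 120 × 20, A = 2 400 mm², y = 270 mm, Ī = 80 000 mm⁴.
Hole (subtracted): ⌀8, A = 50.265 mm², y = 10 mm, Ī = 201.06 mm⁴.
Centroid: ȳ = ΣA·y / ΣA = 141.06 mm.
Transfer each piece to the horizontal axis through the centroid using Ī + A·d² with d = y − 141.06:
  bottom flange: d = -131.06 mm → contributes +41 301 433 mm⁴
  web: d = -1.0557 mm → contributes +6 913 605 mm⁴
  top flange: d = 128.94 mm → contributes +39 983 917 mm⁴
  hole: d = -131.06 mm → contributes −863 541 mm⁴
Total I = 87 335 414 mm⁴.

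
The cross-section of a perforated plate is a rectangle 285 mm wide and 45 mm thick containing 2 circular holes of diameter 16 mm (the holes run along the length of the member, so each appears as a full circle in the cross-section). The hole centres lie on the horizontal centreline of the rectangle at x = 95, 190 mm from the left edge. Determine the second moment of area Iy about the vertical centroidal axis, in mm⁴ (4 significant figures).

Decompose the section into non-overlapping parts with the origin at the bottom-left of its bounding rectangle.
Plate: 285 × 45, A = 12 825 mm², x = 142.5 mm, Ī = 86 809 219 mm⁴.
Hole 1 (subtracted): ⌀16, A = 201.062 mm², x = 95 mm, Ī = 3216.99 mm⁴.
Hole 2 (subtracted): ⌀16, A = 201.062 mm², x = 190 mm, Ī = 3216.99 mm⁴.
By symmetry the centroid is at mid-width, x̄ = 142.5 mm.
Transfer each piece to the vertical centroidal axis using Ī + A·d² with d = x − 142.5:
  plate: d = 0 mm → contributes +86 809 219 mm⁴
  hole 1: d = -47.5 mm → contributes −456 863 mm⁴
  hole 2: d = 47.5 mm → contributes −456 863 mm⁴
Total I = 85 895 493 mm⁴.

Iy ≈ 8.590 × 10⁷ mm⁴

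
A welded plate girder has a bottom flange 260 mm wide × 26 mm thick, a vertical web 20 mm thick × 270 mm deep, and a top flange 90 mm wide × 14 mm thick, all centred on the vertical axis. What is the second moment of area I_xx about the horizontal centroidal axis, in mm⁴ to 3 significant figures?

I_xx ≈ 1.56 × 10⁸ mm⁴

Treat the section as a set of non-overlapping primitives; coordinates are from the bounding-box lower-left.
Bottom plate: 260 × 26, A = 6 760 mm², y = 13 mm, Ī = 380 813 mm⁴.
Web plate: 20 × 270, A = 5 400 mm², y = 161 mm, Ī = 32 805 000 mm⁴.
Top plate: 90 × 14, A = 1 260 mm², y = 303 mm, Ī = 20 580 mm⁴.
Centroid: ȳ = ΣA·y / ΣA = 99.781 mm.
Transfer each piece to the horizontal centroidal axis using Ī + A·d² with d = y − 99.781:
  bottom plate: d = -86.781 mm → contributes +51 289 892 mm⁴
  web plate: d = 61.219 mm → contributes +53 042 986 mm⁴
  top plate: d = 203.22 mm → contributes +52 056 051 mm⁴
Total I = 156 388 929 mm⁴.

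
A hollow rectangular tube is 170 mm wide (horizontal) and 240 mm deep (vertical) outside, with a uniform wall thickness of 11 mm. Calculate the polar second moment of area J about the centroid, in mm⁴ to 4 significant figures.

J ≈ 1.074 × 10⁸ mm⁴

Decompose the section into non-overlapping parts with the origin at the bottom-left of its bounding rectangle.
Outer rectangle: 170 × 240, A = 40 800 mm², y = 120 mm, Ī = 195 840 000 mm⁴.
Inner void (subtracted): 148 × 218, A = 32 264 mm², y = 120 mm, Ī = 127 776 195 mm⁴.
By symmetry the centroid is at mid-height, ȳ = 120 mm.
All pieces are centred on the centroidal x-axis, so I = ΣĪ (holes subtracted) = 68 063 805 mm⁴.
Repeating about the centroidal y-axis gives I_y = 39 367 445 mm⁴.
Polar second moment: J = I_x + I_y = 107 431 251 mm⁴.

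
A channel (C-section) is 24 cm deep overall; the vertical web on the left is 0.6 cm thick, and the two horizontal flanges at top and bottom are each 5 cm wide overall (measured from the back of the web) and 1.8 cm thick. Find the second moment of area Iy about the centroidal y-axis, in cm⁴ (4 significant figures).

Decompose the section into non-overlapping parts with the origin at the bottom-left of its bounding rectangle.
Web: 0.6 × 24, A = 14.4 cm², x = 0.3 cm, Ī = 0.432 cm⁴.
Top flange (beyond web): 4.4 × 1.8, A = 7.92 cm², x = 2.8 cm, Ī = 12.7776 cm⁴.
Bottom flange (beyond web): 4.4 × 1.8, A = 7.92 cm², x = 2.8 cm, Ī = 12.7776 cm⁴.
Centroid: x̄ = ΣA·x / ΣA = 1.60952 cm.
Transfer each piece to the centroidal y-axis using Ī + A·d² with d = x − 1.60952:
  web: d = -1.30952 cm → contributes +25.1259 cm⁴
  top flange (beyond web): d = 1.19048 cm → contributes +24.0021 cm⁴
  bottom flange (beyond web): d = 1.19048 cm → contributes +24.0021 cm⁴
Total I = 73.1301 cm⁴.

Iy ≈ 73.13 cm⁴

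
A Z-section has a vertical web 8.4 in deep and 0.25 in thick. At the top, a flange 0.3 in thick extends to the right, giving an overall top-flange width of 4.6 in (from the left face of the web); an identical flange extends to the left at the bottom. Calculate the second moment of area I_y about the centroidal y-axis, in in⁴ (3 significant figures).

Break the section into simple shapes (no overlaps), measuring from the bottom-left corner of the bounding box.
Web: 0.25 × 8.4, A = 2.1 in², x = 4.475 in, Ī = 0.010938 in⁴.
Top flange (beyond web): 4.35 × 0.3, A = 1.305 in², x = 6.775 in, Ī = 2.0578 in⁴.
Bottom flange (beyond web): 4.35 × 0.3, A = 1.305 in², x = 2.175 in, Ī = 2.0578 in⁴.
Centroid: x̄ = ΣA·x / ΣA = 4.475 in.
Transfer each piece to the centroidal y-axis using Ī + A·d² with d = x − 4.475:
  web: d = 0 in → contributes +0.010938 in⁴
  top flange (beyond web): d = 2.3 in → contributes +8.9613 in⁴
  bottom flange (beyond web): d = -2.3 in → contributes +8.9613 in⁴
Total I = 17.933 in⁴.

I_y ≈ 17.9 in⁴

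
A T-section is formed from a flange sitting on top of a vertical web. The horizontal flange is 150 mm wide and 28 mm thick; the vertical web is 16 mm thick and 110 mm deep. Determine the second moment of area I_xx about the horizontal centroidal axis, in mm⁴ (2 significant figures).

Split into non-overlapping primitives; take the origin at the lower-left of the bounding box.
Flange: 150 × 28, A = 4 200 mm², y = 124 mm, Ī = 274 400 mm⁴.
Web: 16 × 110, A = 1 760 mm², y = 55 mm, Ī = 1 774 667 mm⁴.
Centroid: ȳ = ΣA·y / ΣA = 103.6 mm.
Transfer each piece to the horizontal centroidal axis using Ī + A·d² with d = y − 103.6:
  flange: d = 20.38 mm → contributes +2 018 134 mm⁴
  web: d = -48.62 mm → contributes +5 935 851 mm⁴
Total I = 7 953 985 mm⁴.

I_xx ≈ 8.0 × 10⁶ mm⁴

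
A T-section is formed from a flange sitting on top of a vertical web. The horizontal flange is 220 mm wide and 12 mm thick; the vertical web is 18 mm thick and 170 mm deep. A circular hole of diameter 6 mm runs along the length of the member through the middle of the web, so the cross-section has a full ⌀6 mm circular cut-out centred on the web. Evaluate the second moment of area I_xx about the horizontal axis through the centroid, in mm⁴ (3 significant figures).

Split into non-overlapping primitives; take the origin at the lower-left of the bounding box.
Flange: 220 × 12, A = 2 640 mm², y = 176 mm, Ī = 31 680 mm⁴.
Web: 18 × 170, A = 3 060 mm², y = 85 mm, Ī = 7 369 500 mm⁴.
Hole (subtracted): ⌀6, A = 28.274 mm², y = 85 mm, Ī = 63.617 mm⁴.
Centroid: ȳ = ΣA·y / ΣA = 127.36 mm.
Transfer each piece to the horizontal axis through the centroid using Ī + A·d² with d = y − 127.36:
  flange: d = 48.643 mm → contributes +6 278 170 mm⁴
  web: d = -42.357 mm → contributes +12 859 617 mm⁴
  hole: d = -42.357 mm → contributes −50 792 mm⁴
Total I = 19 086 996 mm⁴.

I_xx ≈ 1.91 × 10⁷ mm⁴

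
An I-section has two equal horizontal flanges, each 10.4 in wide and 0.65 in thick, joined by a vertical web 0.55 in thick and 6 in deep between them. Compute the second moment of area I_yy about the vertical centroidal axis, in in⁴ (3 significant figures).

I_yy ≈ 122 in⁴

Decompose the section into non-overlapping parts with the origin at the bottom-left of its bounding rectangle.
Bottom flange: 10.4 × 0.65, A = 6.76 in², x = 5.2 in, Ī = 60.93 in⁴.
Web: 0.55 × 6, A = 3.3 in², x = 5.2 in, Ī = 0.083188 in⁴.
Top flange: 10.4 × 0.65, A = 6.76 in², x = 5.2 in, Ī = 60.93 in⁴.
By symmetry the centroid is at mid-width, x̄ = 5.2 in.
All pieces are centred on the vertical centroidal axis, so I = ΣĪ = 121.94 in⁴.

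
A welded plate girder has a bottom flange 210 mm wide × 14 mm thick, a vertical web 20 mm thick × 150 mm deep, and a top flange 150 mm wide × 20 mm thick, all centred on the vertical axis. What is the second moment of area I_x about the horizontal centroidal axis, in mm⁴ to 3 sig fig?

Break the section into simple shapes (no overlaps), measuring from the bottom-left corner of the bounding box.
Bottom plate: 210 × 14, A = 2 940 mm², y = 7 mm, Ī = 48 020 mm⁴.
Web plate: 20 × 150, A = 3 000 mm², y = 89 mm, Ī = 5 625 000 mm⁴.
Top plate: 150 × 20, A = 3 000 mm², y = 174 mm, Ī = 100 000 mm⁴.
Centroid: ȳ = ΣA·y / ΣA = 90.557 mm.
Transfer each piece to the horizontal centroidal axis using Ī + A·d² with d = y − 90.557:
  bottom plate: d = -83.557 mm → contributes +20 574 453 mm⁴
  web plate: d = -1.557 mm → contributes +5 632 273 mm⁴
  top plate: d = 83.443 mm → contributes +20 988 179 mm⁴
Total I = 47 194 906 mm⁴.

I_x ≈ 4.72 × 10⁷ mm⁴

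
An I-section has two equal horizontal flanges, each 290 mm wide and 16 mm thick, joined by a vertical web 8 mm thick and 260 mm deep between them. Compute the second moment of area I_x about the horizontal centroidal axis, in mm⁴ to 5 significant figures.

I_x ≈ 1.8864 × 10⁸ mm⁴

Split into non-overlapping primitives; take the origin at the lower-left of the bounding box.
Bottom flange: 290 × 16, A = 4 640 mm², y = 8 mm, Ī = 98986.67 mm⁴.
Web: 8 × 260, A = 2 080 mm², y = 146 mm, Ī = 11 717 333 mm⁴.
Top flange: 290 × 16, A = 4 640 mm², y = 284 mm, Ī = 98986.67 mm⁴.
By symmetry the centroid is at mid-height, ȳ = 146 mm.
Transfer each piece to the horizontal centroidal axis using Ī + A·d² with d = y − 146:
  bottom flange: d = -138 mm → contributes +88 463 147 mm⁴
  web: d = 0 mm → contributes +11 717 333 mm⁴
  top flange: d = 138 mm → contributes +88 463 147 mm⁴
Total I = 188 643 627 mm⁴.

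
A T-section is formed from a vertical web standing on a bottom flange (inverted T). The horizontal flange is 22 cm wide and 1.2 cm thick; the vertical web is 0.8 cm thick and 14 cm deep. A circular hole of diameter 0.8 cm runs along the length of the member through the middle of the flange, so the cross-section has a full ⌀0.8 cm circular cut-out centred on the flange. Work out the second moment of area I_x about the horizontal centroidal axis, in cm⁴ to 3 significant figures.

Split into non-overlapping primitives; take the origin at the lower-left of the bounding box.
Flange: 22 × 1.2, A = 26.4 cm², y = 0.6 cm, Ī = 3.168 cm⁴.
Web: 0.8 × 14, A = 11.2 cm², y = 8.2 cm, Ī = 182.93 cm⁴.
Hole (subtracted): ⌀0.8, A = 0.50265 cm², y = 0.6 cm, Ī = 0.020106 cm⁴.
Centroid: ȳ = ΣA·y / ΣA = 2.8945 cm.
Transfer each piece to the horizontal centroidal axis using Ī + A·d² with d = y − 2.8945:
  flange: d = -2.2945 cm → contributes +142.16 cm⁴
  web: d = 5.3055 cm → contributes +498.19 cm⁴
  hole: d = -2.2945 cm → contributes −2.6665 cm⁴
Total I = 637.69 cm⁴.

I_x ≈ 638 cm⁴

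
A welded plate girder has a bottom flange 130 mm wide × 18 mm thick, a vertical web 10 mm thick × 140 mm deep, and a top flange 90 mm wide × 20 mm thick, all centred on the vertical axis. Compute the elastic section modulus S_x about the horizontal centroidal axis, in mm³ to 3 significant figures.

S_x ≈ 2.90 × 10⁵ mm³

Treat the section as a set of non-overlapping primitives; coordinates are from the bounding-box lower-left.
Bottom plate: 130 × 18, A = 2 340 mm², y = 9 mm, Ī = 63 180 mm⁴.
Web plate: 10 × 140, A = 1 400 mm², y = 88 mm, Ī = 2 286 667 mm⁴.
Top plate: 90 × 20, A = 1 800 mm², y = 168 mm, Ī = 60 000 mm⁴.
Centroid: ȳ = ΣA·y / ΣA = 80.625 mm.
Transfer each piece to the horizontal centroidal axis using Ī + A·d² with d = y − 80.625:
  bottom plate: d = -71.625 mm → contributes +12 067 558 mm⁴
  web plate: d = 7.3755 mm → contributes +2 362 823 mm⁴
  top plate: d = 87.375 mm → contributes +13 802 045 mm⁴
Total I = 28 232 426 mm⁴.
Extreme fibre distance c = 97.375 mm; S = I/c = 289 934 mm³.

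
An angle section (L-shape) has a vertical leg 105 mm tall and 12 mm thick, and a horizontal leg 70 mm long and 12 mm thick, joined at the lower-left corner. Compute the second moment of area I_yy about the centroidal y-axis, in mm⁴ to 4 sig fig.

Decompose the section into non-overlapping parts with the origin at the bottom-left of its bounding rectangle.
Vertical leg: 12 × 105, A = 1 260 mm², x = 6 mm, Ī = 15 120 mm⁴.
Horizontal leg (remainder): 58 × 12, A = 696 mm², x = 41 mm, Ī = 195 112 mm⁴.
Centroid: x̄ = ΣA·x / ΣA = 18.454 mm.
Transfer each piece to the centroidal y-axis using Ī + A·d² with d = x − 18.454:
  vertical leg: d = -12.454 mm → contributes +210 548 mm⁴
  horizontal leg (remainder): d = 22.546 mm → contributes +548 905 mm⁴
Total I = 759 453 mm⁴.

I_yy ≈ 7.595 × 10⁵ mm⁴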